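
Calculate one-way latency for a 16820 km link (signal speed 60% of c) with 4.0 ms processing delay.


Speed = 0.6 * 3e5 km/s = 180000 km/s
Propagation delay = 16820 / 180000 = 0.0934 s = 93.4444 ms
Processing delay = 4.0 ms
Total one-way latency = 97.4444 ms


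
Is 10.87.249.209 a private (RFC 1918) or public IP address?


RFC 1918 private ranges:
  10.0.0.0/8 (10.0.0.0 - 10.255.255.255)
  172.16.0.0/12 (172.16.0.0 - 172.31.255.255)
  192.168.0.0/16 (192.168.0.0 - 192.168.255.255)
Private (in 10.0.0.0/8)


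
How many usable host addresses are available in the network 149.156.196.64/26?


Host bits = 32 - 26 = 6
Total addresses = 2^6 = 64
Usable = total - 2 (network and broadcast)
Usable hosts: 62


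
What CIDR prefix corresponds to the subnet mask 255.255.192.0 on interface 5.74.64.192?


Binary: 11111111.11111111.11000000.00000000
Count leading 1s
Prefix: /18


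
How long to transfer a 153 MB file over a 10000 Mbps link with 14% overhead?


Effective throughput = 10000 * (1 - 14/100) = 8600 Mbps
File size in Mb = 153 * 8 = 1224 Mb
Time = 1224 / 8600
Time = 0.1423 seconds


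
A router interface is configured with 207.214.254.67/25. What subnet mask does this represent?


/25 means 25 network bits, 7 host bits
Binary: 11111111111111111111111110000000
Mask: 255.255.255.128


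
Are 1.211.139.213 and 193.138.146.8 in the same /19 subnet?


Mask: 255.255.224.0
1.211.139.213 AND mask = 1.211.128.0
193.138.146.8 AND mask = 193.138.128.0
No, different subnets (1.211.128.0 vs 193.138.128.0)


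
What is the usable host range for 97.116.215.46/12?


Network: 97.112.0.0
Broadcast: 97.127.255.255
First usable = network + 1
Last usable = broadcast - 1
Range: 97.112.0.1 to 97.127.255.254


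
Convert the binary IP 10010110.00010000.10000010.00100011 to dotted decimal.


10010110 = 150
00010000 = 16
10000010 = 130
00100011 = 35
IP: 150.16.130.35


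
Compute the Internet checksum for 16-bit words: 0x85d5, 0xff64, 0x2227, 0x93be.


Sum all words (with carry folding):
+ 0x85d5 = 0x85d5
+ 0xff64 = 0x853a
+ 0x2227 = 0xa761
+ 0x93be = 0x3b20
One's complement: ~0x3b20
Checksum = 0xc4df


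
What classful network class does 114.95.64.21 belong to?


First octet: 114
Binary: 01110010
0xxxxxxx -> Class A (1-126)
Class A, default mask 255.0.0.0 (/8)


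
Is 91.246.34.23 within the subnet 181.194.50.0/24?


Subnet network: 181.194.50.0
Test IP AND mask: 91.246.34.0
No, 91.246.34.23 is not in 181.194.50.0/24


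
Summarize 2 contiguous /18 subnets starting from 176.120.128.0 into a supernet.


Original prefix: /18
Number of subnets: 2 = 2^1
New prefix = 18 - 1 = 17
Supernet: 176.120.128.0/17


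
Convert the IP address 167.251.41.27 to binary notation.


167 = 10100111
251 = 11111011
41 = 00101001
27 = 00011011
Binary: 10100111.11111011.00101001.00011011


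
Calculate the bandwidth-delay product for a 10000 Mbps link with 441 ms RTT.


BDP = bandwidth * RTT
= 10000 Mbps * 441 ms
= 10000 * 1e6 * 441 / 1000 bits
= 4410000000 bits
= 551250000 bytes
= 538330.0781 KB
BDP = 4410000000 bits (551250000 bytes)


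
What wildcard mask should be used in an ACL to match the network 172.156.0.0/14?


Subnet mask: 255.252.0.0
Wildcard = 255.255.255.255 - subnet mask
255 - 255 = 0
255 - 252 = 3
255 - 0 = 255
255 - 0 = 255
Wildcard: 0.3.255.255


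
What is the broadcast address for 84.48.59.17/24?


Network: 84.48.59.0/24
Host bits = 8
Set all host bits to 1:
Broadcast: 84.48.59.255


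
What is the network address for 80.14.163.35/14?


IP:   01010000.00001110.10100011.00100011
Mask: 11111111.11111100.00000000.00000000
AND operation:
Net:  01010000.00001100.00000000.00000000
Network: 80.12.0.0/14


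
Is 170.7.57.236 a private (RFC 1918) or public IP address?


RFC 1918 private ranges:
  10.0.0.0/8 (10.0.0.0 - 10.255.255.255)
  172.16.0.0/12 (172.16.0.0 - 172.31.255.255)
  192.168.0.0/16 (192.168.0.0 - 192.168.255.255)
Public (not in any RFC 1918 range)


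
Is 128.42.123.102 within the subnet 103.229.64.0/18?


Subnet network: 103.229.64.0
Test IP AND mask: 128.42.64.0
No, 128.42.123.102 is not in 103.229.64.0/18


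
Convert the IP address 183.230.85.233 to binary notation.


183 = 10110111
230 = 11100110
85 = 01010101
233 = 11101001
Binary: 10110111.11100110.01010101.11101001


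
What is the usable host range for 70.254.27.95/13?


Network: 70.248.0.0
Broadcast: 70.255.255.255
First usable = network + 1
Last usable = broadcast - 1
Range: 70.248.0.1 to 70.255.255.254


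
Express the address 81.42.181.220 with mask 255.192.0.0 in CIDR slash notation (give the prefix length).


Binary: 11111111.11000000.00000000.00000000
Count leading 1s
Prefix: /10


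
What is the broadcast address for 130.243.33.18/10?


Network: 130.192.0.0/10
Host bits = 22
Set all host bits to 1:
Broadcast: 130.255.255.255


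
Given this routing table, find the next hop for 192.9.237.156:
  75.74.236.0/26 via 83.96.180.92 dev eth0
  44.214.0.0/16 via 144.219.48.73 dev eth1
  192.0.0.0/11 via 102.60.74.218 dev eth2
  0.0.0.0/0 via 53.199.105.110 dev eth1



Longest prefix match for 192.9.237.156:
  /26 75.74.236.0: no
  /16 44.214.0.0: no
  /11 192.0.0.0: MATCH
  /0 0.0.0.0: MATCH
Selected: next-hop 102.60.74.218 via eth2 (matched /11)


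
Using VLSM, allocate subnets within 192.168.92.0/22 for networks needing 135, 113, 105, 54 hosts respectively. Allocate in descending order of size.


135 hosts -> /24 (254 usable): 192.168.92.0/24
113 hosts -> /25 (126 usable): 192.168.93.0/25
105 hosts -> /25 (126 usable): 192.168.93.128/25
54 hosts -> /26 (62 usable): 192.168.94.0/26
Allocation: 192.168.92.0/24 (135 hosts, 254 usable); 192.168.93.0/25 (113 hosts, 126 usable); 192.168.93.128/25 (105 hosts, 126 usable); 192.168.94.0/26 (54 hosts, 62 usable)


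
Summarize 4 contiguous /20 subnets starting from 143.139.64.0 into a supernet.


Original prefix: /20
Number of subnets: 4 = 2^2
New prefix = 20 - 2 = 18
Supernet: 143.139.64.0/18


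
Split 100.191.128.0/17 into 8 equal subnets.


New prefix = 17 + 3 = 20
Each subnet has 4096 addresses
  100.191.128.0/20
  100.191.144.0/20
  100.191.160.0/20
  100.191.176.0/20
  100.191.192.0/20
  100.191.208.0/20
  100.191.224.0/20
  100.191.240.0/20
Subnets: 100.191.128.0/20, 100.191.144.0/20, 100.191.160.0/20, 100.191.176.0/20, 100.191.192.0/20, 100.191.208.0/20, 100.191.224.0/20, 100.191.240.0/20


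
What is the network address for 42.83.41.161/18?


IP:   00101010.01010011.00101001.10100001
Mask: 11111111.11111111.11000000.00000000
AND operation:
Net:  00101010.01010011.00000000.00000000
Network: 42.83.0.0/18


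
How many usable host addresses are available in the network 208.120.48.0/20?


Host bits = 32 - 20 = 12
Total addresses = 2^12 = 4096
Usable = total - 2 (network and broadcast)
Usable hosts: 4094


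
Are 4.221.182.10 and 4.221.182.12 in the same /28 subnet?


Mask: 255.255.255.240
4.221.182.10 AND mask = 4.221.182.0
4.221.182.12 AND mask = 4.221.182.0
Yes, same subnet (4.221.182.0)


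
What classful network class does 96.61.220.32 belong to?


First octet: 96
Binary: 01100000
0xxxxxxx -> Class A (1-126)
Class A, default mask 255.0.0.0 (/8)


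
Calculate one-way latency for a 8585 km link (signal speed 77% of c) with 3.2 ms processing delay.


Speed = 0.77 * 3e5 km/s = 231000 km/s
Propagation delay = 8585 / 231000 = 0.0372 s = 37.1645 ms
Processing delay = 3.2 ms
Total one-way latency = 40.3645 ms


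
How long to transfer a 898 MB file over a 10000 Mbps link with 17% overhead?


Effective throughput = 10000 * (1 - 17/100) = 8300 Mbps
File size in Mb = 898 * 8 = 7184 Mb
Time = 7184 / 8300
Time = 0.8655 seconds


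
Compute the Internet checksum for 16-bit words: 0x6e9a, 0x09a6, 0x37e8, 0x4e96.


Sum all words (with carry folding):
+ 0x6e9a = 0x6e9a
+ 0x09a6 = 0x7840
+ 0x37e8 = 0xb028
+ 0x4e96 = 0xfebe
One's complement: ~0xfebe
Checksum = 0x0141


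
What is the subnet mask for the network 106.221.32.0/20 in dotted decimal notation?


/20 means 20 network bits, 12 host bits
Binary: 11111111111111111111000000000000
Mask: 255.255.240.0


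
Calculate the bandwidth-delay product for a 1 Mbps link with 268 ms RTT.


BDP = bandwidth * RTT
= 1 Mbps * 268 ms
= 1 * 1e6 * 268 / 1000 bits
= 268000 bits
= 33500 bytes
= 32.7148 KB
BDP = 268000 bits (33500 bytes)


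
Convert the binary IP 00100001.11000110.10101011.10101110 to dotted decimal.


00100001 = 33
11000110 = 198
10101011 = 171
10101110 = 174
IP: 33.198.171.174


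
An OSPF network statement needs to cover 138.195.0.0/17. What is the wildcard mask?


Subnet mask: 255.255.128.0
Wildcard = 255.255.255.255 - subnet mask
255 - 255 = 0
255 - 255 = 0
255 - 128 = 127
255 - 0 = 255
Wildcard: 0.0.127.255


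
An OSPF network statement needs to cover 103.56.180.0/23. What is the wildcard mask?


Subnet mask: 255.255.254.0
Wildcard = 255.255.255.255 - subnet mask
255 - 255 = 0
255 - 255 = 0
255 - 254 = 1
255 - 0 = 255
Wildcard: 0.0.1.255


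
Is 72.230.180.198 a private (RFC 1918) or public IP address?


RFC 1918 private ranges:
  10.0.0.0/8 (10.0.0.0 - 10.255.255.255)
  172.16.0.0/12 (172.16.0.0 - 172.31.255.255)
  192.168.0.0/16 (192.168.0.0 - 192.168.255.255)
Public (not in any RFC 1918 range)


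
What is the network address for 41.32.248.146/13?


IP:   00101001.00100000.11111000.10010010
Mask: 11111111.11111000.00000000.00000000
AND operation:
Net:  00101001.00100000.00000000.00000000
Network: 41.32.0.0/13


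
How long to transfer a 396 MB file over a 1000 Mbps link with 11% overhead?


Effective throughput = 1000 * (1 - 11/100) = 890 Mbps
File size in Mb = 396 * 8 = 3168 Mb
Time = 3168 / 890
Time = 3.5596 seconds


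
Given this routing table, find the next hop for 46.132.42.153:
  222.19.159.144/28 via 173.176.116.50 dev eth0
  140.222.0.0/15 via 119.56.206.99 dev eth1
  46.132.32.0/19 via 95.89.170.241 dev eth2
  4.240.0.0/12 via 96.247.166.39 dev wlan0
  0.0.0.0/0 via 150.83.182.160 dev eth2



Longest prefix match for 46.132.42.153:
  /28 222.19.159.144: no
  /15 140.222.0.0: no
  /19 46.132.32.0: MATCH
  /12 4.240.0.0: no
  /0 0.0.0.0: MATCH
Selected: next-hop 95.89.170.241 via eth2 (matched /19)


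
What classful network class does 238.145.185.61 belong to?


First octet: 238
Binary: 11101110
1110xxxx -> Class D (224-239)
Class D (multicast), default mask N/A


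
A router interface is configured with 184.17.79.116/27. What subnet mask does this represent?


/27 means 27 network bits, 5 host bits
Binary: 11111111111111111111111111100000
Mask: 255.255.255.224


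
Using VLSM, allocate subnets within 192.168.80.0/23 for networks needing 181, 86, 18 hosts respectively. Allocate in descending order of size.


181 hosts -> /24 (254 usable): 192.168.80.0/24
86 hosts -> /25 (126 usable): 192.168.81.0/25
18 hosts -> /27 (30 usable): 192.168.81.128/27
Allocation: 192.168.80.0/24 (181 hosts, 254 usable); 192.168.81.0/25 (86 hosts, 126 usable); 192.168.81.128/27 (18 hosts, 30 usable)


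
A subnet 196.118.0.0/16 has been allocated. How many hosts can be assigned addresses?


Host bits = 32 - 16 = 16
Total addresses = 2^16 = 65536
Usable = total - 2 (network and broadcast)
Usable hosts: 65534


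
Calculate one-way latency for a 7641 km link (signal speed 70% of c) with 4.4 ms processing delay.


Speed = 0.7 * 3e5 km/s = 210000 km/s
Propagation delay = 7641 / 210000 = 0.0364 s = 36.3857 ms
Processing delay = 4.4 ms
Total one-way latency = 40.7857 ms


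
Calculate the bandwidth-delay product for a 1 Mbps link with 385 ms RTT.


BDP = bandwidth * RTT
= 1 Mbps * 385 ms
= 1 * 1e6 * 385 / 1000 bits
= 385000 bits
= 48125 bytes
= 46.9971 KB
BDP = 385000 bits (48125 bytes)


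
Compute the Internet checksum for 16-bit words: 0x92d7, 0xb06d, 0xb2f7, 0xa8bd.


Sum all words (with carry folding):
+ 0x92d7 = 0x92d7
+ 0xb06d = 0x4345
+ 0xb2f7 = 0xf63c
+ 0xa8bd = 0x9efa
One's complement: ~0x9efa
Checksum = 0x6105


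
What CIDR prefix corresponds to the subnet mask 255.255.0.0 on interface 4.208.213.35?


Binary: 11111111.11111111.00000000.00000000
Count leading 1s
Prefix: /16


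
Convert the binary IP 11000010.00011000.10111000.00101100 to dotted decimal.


11000010 = 194
00011000 = 24
10111000 = 184
00101100 = 44
IP: 194.24.184.44


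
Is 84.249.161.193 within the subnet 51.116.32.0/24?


Subnet network: 51.116.32.0
Test IP AND mask: 84.249.161.0
No, 84.249.161.193 is not in 51.116.32.0/24


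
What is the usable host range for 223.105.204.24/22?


Network: 223.105.204.0
Broadcast: 223.105.207.255
First usable = network + 1
Last usable = broadcast - 1
Range: 223.105.204.1 to 223.105.207.254


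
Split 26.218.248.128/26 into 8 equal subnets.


New prefix = 26 + 3 = 29
Each subnet has 8 addresses
  26.218.248.128/29
  26.218.248.136/29
  26.218.248.144/29
  26.218.248.152/29
  26.218.248.160/29
  26.218.248.168/29
  26.218.248.176/29
  26.218.248.184/29
Subnets: 26.218.248.128/29, 26.218.248.136/29, 26.218.248.144/29, 26.218.248.152/29, 26.218.248.160/29, 26.218.248.168/29, 26.218.248.176/29, 26.218.248.184/29


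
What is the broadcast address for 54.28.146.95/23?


Network: 54.28.146.0/23
Host bits = 9
Set all host bits to 1:
Broadcast: 54.28.147.255


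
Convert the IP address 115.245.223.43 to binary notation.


115 = 01110011
245 = 11110101
223 = 11011111
43 = 00101011
Binary: 01110011.11110101.11011111.00101011


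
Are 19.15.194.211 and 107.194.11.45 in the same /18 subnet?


Mask: 255.255.192.0
19.15.194.211 AND mask = 19.15.192.0
107.194.11.45 AND mask = 107.194.0.0
No, different subnets (19.15.192.0 vs 107.194.0.0)


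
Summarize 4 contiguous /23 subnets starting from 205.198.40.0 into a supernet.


Original prefix: /23
Number of subnets: 4 = 2^2
New prefix = 23 - 2 = 21
Supernet: 205.198.40.0/21


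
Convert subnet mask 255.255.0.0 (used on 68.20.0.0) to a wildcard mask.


Subnet mask: 255.255.0.0
Wildcard = 255.255.255.255 - subnet mask
255 - 255 = 0
255 - 255 = 0
255 - 0 = 255
255 - 0 = 255
Wildcard: 0.0.255.255


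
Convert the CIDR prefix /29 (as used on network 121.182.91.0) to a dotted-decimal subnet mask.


/29 means 29 network bits, 3 host bits
Binary: 11111111111111111111111111111000
Mask: 255.255.255.248


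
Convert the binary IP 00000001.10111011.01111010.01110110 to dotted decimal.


00000001 = 1
10111011 = 187
01111010 = 122
01110110 = 118
IP: 1.187.122.118


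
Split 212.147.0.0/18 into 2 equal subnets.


New prefix = 18 + 1 = 19
Each subnet has 8192 addresses
  212.147.0.0/19
  212.147.32.0/19
Subnets: 212.147.0.0/19, 212.147.32.0/19


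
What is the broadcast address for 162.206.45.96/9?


Network: 162.128.0.0/9
Host bits = 23
Set all host bits to 1:
Broadcast: 162.255.255.255


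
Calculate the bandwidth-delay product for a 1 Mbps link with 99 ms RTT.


BDP = bandwidth * RTT
= 1 Mbps * 99 ms
= 1 * 1e6 * 99 / 1000 bits
= 99000 bits
= 12375 bytes
= 12.085 KB
BDP = 99000 bits (12375 bytes)


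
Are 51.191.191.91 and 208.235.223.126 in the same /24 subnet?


Mask: 255.255.255.0
51.191.191.91 AND mask = 51.191.191.0
208.235.223.126 AND mask = 208.235.223.0
No, different subnets (51.191.191.0 vs 208.235.223.0)


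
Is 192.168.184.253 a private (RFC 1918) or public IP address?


RFC 1918 private ranges:
  10.0.0.0/8 (10.0.0.0 - 10.255.255.255)
  172.16.0.0/12 (172.16.0.0 - 172.31.255.255)
  192.168.0.0/16 (192.168.0.0 - 192.168.255.255)
Private (in 192.168.0.0/16)


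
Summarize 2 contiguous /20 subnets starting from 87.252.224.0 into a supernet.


Original prefix: /20
Number of subnets: 2 = 2^1
New prefix = 20 - 1 = 19
Supernet: 87.252.224.0/19


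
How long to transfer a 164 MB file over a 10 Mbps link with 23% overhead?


Effective throughput = 10 * (1 - 23/100) = 7.7 Mbps
File size in Mb = 164 * 8 = 1312 Mb
Time = 1312 / 7.7
Time = 170.3896 seconds


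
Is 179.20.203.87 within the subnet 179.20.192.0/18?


Subnet network: 179.20.192.0
Test IP AND mask: 179.20.192.0
Yes, 179.20.203.87 is in 179.20.192.0/18


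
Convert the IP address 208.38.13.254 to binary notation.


208 = 11010000
38 = 00100110
13 = 00001101
254 = 11111110
Binary: 11010000.00100110.00001101.11111110


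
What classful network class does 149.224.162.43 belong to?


First octet: 149
Binary: 10010101
10xxxxxx -> Class B (128-191)
Class B, default mask 255.255.0.0 (/16)


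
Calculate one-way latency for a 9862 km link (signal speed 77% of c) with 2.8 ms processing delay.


Speed = 0.77 * 3e5 km/s = 231000 km/s
Propagation delay = 9862 / 231000 = 0.0427 s = 42.6926 ms
Processing delay = 2.8 ms
Total one-way latency = 45.4926 ms


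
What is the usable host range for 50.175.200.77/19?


Network: 50.175.192.0
Broadcast: 50.175.223.255
First usable = network + 1
Last usable = broadcast - 1
Range: 50.175.192.1 to 50.175.223.254


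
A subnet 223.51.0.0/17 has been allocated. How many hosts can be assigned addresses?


Host bits = 32 - 17 = 15
Total addresses = 2^15 = 32768
Usable = total - 2 (network and broadcast)
Usable hosts: 32766


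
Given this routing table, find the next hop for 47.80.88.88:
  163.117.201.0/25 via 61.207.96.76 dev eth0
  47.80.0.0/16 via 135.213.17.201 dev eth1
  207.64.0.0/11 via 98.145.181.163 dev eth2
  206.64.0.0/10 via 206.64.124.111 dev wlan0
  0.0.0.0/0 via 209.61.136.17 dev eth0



Longest prefix match for 47.80.88.88:
  /25 163.117.201.0: no
  /16 47.80.0.0: MATCH
  /11 207.64.0.0: no
  /10 206.64.0.0: no
  /0 0.0.0.0: MATCH
Selected: next-hop 135.213.17.201 via eth1 (matched /16)


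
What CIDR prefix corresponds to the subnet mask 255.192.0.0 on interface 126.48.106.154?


Binary: 11111111.11000000.00000000.00000000
Count leading 1s
Prefix: /10


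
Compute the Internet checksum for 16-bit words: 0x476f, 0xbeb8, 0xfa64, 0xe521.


Sum all words (with carry folding):
+ 0x476f = 0x476f
+ 0xbeb8 = 0x0628
+ 0xfa64 = 0x008d
+ 0xe521 = 0xe5ae
One's complement: ~0xe5ae
Checksum = 0x1a51


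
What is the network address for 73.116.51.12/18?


IP:   01001001.01110100.00110011.00001100
Mask: 11111111.11111111.11000000.00000000
AND operation:
Net:  01001001.01110100.00000000.00000000
Network: 73.116.0.0/18


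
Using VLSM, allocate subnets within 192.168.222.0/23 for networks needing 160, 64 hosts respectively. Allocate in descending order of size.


160 hosts -> /24 (254 usable): 192.168.222.0/24
64 hosts -> /25 (126 usable): 192.168.223.0/25
Allocation: 192.168.222.0/24 (160 hosts, 254 usable); 192.168.223.0/25 (64 hosts, 126 usable)


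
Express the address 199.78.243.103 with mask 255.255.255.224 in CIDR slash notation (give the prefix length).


Binary: 11111111.11111111.11111111.11100000
Count leading 1s
Prefix: /27


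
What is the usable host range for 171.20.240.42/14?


Network: 171.20.0.0
Broadcast: 171.23.255.255
First usable = network + 1
Last usable = broadcast - 1
Range: 171.20.0.1 to 171.23.255.254


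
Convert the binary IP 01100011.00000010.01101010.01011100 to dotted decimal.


01100011 = 99
00000010 = 2
01101010 = 106
01011100 = 92
IP: 99.2.106.92


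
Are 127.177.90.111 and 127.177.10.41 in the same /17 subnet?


Mask: 255.255.128.0
127.177.90.111 AND mask = 127.177.0.0
127.177.10.41 AND mask = 127.177.0.0
Yes, same subnet (127.177.0.0)


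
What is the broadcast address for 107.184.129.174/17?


Network: 107.184.128.0/17
Host bits = 15
Set all host bits to 1:
Broadcast: 107.184.255.255


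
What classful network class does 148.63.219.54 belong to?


First octet: 148
Binary: 10010100
10xxxxxx -> Class B (128-191)
Class B, default mask 255.255.0.0 (/16)


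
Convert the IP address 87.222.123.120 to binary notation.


87 = 01010111
222 = 11011110
123 = 01111011
120 = 01111000
Binary: 01010111.11011110.01111011.01111000


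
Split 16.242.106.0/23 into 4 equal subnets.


New prefix = 23 + 2 = 25
Each subnet has 128 addresses
  16.242.106.0/25
  16.242.106.128/25
  16.242.107.0/25
  16.242.107.128/25
Subnets: 16.242.106.0/25, 16.242.106.128/25, 16.242.107.0/25, 16.242.107.128/25


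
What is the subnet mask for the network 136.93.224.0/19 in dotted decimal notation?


/19 means 19 network bits, 13 host bits
Binary: 11111111111111111110000000000000
Mask: 255.255.224.0


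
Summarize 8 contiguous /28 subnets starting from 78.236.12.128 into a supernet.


Original prefix: /28
Number of subnets: 8 = 2^3
New prefix = 28 - 3 = 25
Supernet: 78.236.12.128/25


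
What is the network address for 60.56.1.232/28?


IP:   00111100.00111000.00000001.11101000
Mask: 11111111.11111111.11111111.11110000
AND operation:
Net:  00111100.00111000.00000001.11100000
Network: 60.56.1.224/28


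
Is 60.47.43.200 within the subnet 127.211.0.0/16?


Subnet network: 127.211.0.0
Test IP AND mask: 60.47.0.0
No, 60.47.43.200 is not in 127.211.0.0/16


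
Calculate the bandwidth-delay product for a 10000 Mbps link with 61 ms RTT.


BDP = bandwidth * RTT
= 10000 Mbps * 61 ms
= 10000 * 1e6 * 61 / 1000 bits
= 610000000 bits
= 76250000 bytes
= 74462.8906 KB
BDP = 610000000 bits (76250000 bytes)


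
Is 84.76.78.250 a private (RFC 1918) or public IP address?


RFC 1918 private ranges:
  10.0.0.0/8 (10.0.0.0 - 10.255.255.255)
  172.16.0.0/12 (172.16.0.0 - 172.31.255.255)
  192.168.0.0/16 (192.168.0.0 - 192.168.255.255)
Public (not in any RFC 1918 range)


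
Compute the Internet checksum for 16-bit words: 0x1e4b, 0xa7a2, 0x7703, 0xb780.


Sum all words (with carry folding):
+ 0x1e4b = 0x1e4b
+ 0xa7a2 = 0xc5ed
+ 0x7703 = 0x3cf1
+ 0xb780 = 0xf471
One's complement: ~0xf471
Checksum = 0x0b8e


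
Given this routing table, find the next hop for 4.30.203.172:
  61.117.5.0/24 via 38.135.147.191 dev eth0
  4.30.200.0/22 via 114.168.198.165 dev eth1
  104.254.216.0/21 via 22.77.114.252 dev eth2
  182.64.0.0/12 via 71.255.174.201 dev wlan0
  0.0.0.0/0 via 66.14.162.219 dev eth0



Longest prefix match for 4.30.203.172:
  /24 61.117.5.0: no
  /22 4.30.200.0: MATCH
  /21 104.254.216.0: no
  /12 182.64.0.0: no
  /0 0.0.0.0: MATCH
Selected: next-hop 114.168.198.165 via eth1 (matched /22)


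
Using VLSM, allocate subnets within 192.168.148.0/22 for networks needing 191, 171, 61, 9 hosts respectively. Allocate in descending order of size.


191 hosts -> /24 (254 usable): 192.168.148.0/24
171 hosts -> /24 (254 usable): 192.168.149.0/24
61 hosts -> /26 (62 usable): 192.168.150.0/26
9 hosts -> /28 (14 usable): 192.168.150.64/28
Allocation: 192.168.148.0/24 (191 hosts, 254 usable); 192.168.149.0/24 (171 hosts, 254 usable); 192.168.150.0/26 (61 hosts, 62 usable); 192.168.150.64/28 (9 hosts, 14 usable)


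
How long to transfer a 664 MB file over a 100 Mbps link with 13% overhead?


Effective throughput = 100 * (1 - 13/100) = 87 Mbps
File size in Mb = 664 * 8 = 5312 Mb
Time = 5312 / 87
Time = 61.0575 seconds


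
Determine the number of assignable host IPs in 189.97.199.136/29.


Host bits = 32 - 29 = 3
Total addresses = 2^3 = 8
Usable = total - 2 (network and broadcast)
Usable hosts: 6


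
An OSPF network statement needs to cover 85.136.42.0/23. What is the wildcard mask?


Subnet mask: 255.255.254.0
Wildcard = 255.255.255.255 - subnet mask
255 - 255 = 0
255 - 255 = 0
255 - 254 = 1
255 - 0 = 255
Wildcard: 0.0.1.255


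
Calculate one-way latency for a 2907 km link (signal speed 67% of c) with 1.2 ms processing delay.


Speed = 0.67 * 3e5 km/s = 201000 km/s
Propagation delay = 2907 / 201000 = 0.0145 s = 14.4627 ms
Processing delay = 1.2 ms
Total one-way latency = 15.6627 ms


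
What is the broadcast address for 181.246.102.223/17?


Network: 181.246.0.0/17
Host bits = 15
Set all host bits to 1:
Broadcast: 181.246.127.255


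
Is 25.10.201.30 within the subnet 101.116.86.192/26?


Subnet network: 101.116.86.192
Test IP AND mask: 25.10.201.0
No, 25.10.201.30 is not in 101.116.86.192/26


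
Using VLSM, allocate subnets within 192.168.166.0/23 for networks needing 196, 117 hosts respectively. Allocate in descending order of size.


196 hosts -> /24 (254 usable): 192.168.166.0/24
117 hosts -> /25 (126 usable): 192.168.167.0/25
Allocation: 192.168.166.0/24 (196 hosts, 254 usable); 192.168.167.0/25 (117 hosts, 126 usable)


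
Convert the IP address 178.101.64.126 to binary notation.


178 = 10110010
101 = 01100101
64 = 01000000
126 = 01111110
Binary: 10110010.01100101.01000000.01111110


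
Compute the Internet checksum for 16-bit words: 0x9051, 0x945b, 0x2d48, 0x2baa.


Sum all words (with carry folding):
+ 0x9051 = 0x9051
+ 0x945b = 0x24ad
+ 0x2d48 = 0x51f5
+ 0x2baa = 0x7d9f
One's complement: ~0x7d9f
Checksum = 0x8260


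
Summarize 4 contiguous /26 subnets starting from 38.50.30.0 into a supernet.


Original prefix: /26
Number of subnets: 4 = 2^2
New prefix = 26 - 2 = 24
Supernet: 38.50.30.0/24


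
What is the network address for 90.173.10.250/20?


IP:   01011010.10101101.00001010.11111010
Mask: 11111111.11111111.11110000.00000000
AND operation:
Net:  01011010.10101101.00000000.00000000
Network: 90.173.0.0/20


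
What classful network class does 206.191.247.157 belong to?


First octet: 206
Binary: 11001110
110xxxxx -> Class C (192-223)
Class C, default mask 255.255.255.0 (/24)


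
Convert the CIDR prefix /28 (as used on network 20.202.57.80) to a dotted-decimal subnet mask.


/28 means 28 network bits, 4 host bits
Binary: 11111111111111111111111111110000
Mask: 255.255.255.240


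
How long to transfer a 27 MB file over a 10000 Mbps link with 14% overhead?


Effective throughput = 10000 * (1 - 14/100) = 8600 Mbps
File size in Mb = 27 * 8 = 216 Mb
Time = 216 / 8600
Time = 0.0251 seconds


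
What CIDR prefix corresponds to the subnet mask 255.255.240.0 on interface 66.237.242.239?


Binary: 11111111.11111111.11110000.00000000
Count leading 1s
Prefix: /20


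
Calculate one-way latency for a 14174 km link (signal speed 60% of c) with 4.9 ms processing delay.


Speed = 0.6 * 3e5 km/s = 180000 km/s
Propagation delay = 14174 / 180000 = 0.0787 s = 78.7444 ms
Processing delay = 4.9 ms
Total one-way latency = 83.6444 ms


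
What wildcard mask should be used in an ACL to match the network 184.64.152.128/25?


Subnet mask: 255.255.255.128
Wildcard = 255.255.255.255 - subnet mask
255 - 255 = 0
255 - 255 = 0
255 - 255 = 0
255 - 128 = 127
Wildcard: 0.0.0.127


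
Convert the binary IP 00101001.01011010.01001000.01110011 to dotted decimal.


00101001 = 41
01011010 = 90
01001000 = 72
01110011 = 115
IP: 41.90.72.115


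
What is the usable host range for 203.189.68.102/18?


Network: 203.189.64.0
Broadcast: 203.189.127.255
First usable = network + 1
Last usable = broadcast - 1
Range: 203.189.64.1 to 203.189.127.254


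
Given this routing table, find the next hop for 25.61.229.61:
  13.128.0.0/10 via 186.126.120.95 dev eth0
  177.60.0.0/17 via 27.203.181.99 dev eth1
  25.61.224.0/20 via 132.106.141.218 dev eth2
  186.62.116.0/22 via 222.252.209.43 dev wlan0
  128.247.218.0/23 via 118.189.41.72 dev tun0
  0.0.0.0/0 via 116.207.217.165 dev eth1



Longest prefix match for 25.61.229.61:
  /10 13.128.0.0: no
  /17 177.60.0.0: no
  /20 25.61.224.0: MATCH
  /22 186.62.116.0: no
  /23 128.247.218.0: no
  /0 0.0.0.0: MATCH
Selected: next-hop 132.106.141.218 via eth2 (matched /20)


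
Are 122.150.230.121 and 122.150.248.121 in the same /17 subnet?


Mask: 255.255.128.0
122.150.230.121 AND mask = 122.150.128.0
122.150.248.121 AND mask = 122.150.128.0
Yes, same subnet (122.150.128.0)


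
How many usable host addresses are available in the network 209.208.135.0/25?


Host bits = 32 - 25 = 7
Total addresses = 2^7 = 128
Usable = total - 2 (network and broadcast)
Usable hosts: 126


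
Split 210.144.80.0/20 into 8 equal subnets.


New prefix = 20 + 3 = 23
Each subnet has 512 addresses
  210.144.80.0/23
  210.144.82.0/23
  210.144.84.0/23
  210.144.86.0/23
  210.144.88.0/23
  210.144.90.0/23
  210.144.92.0/23
  210.144.94.0/23
Subnets: 210.144.80.0/23, 210.144.82.0/23, 210.144.84.0/23, 210.144.86.0/23, 210.144.88.0/23, 210.144.90.0/23, 210.144.92.0/23, 210.144.94.0/23


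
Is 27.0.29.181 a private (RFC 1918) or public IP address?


RFC 1918 private ranges:
  10.0.0.0/8 (10.0.0.0 - 10.255.255.255)
  172.16.0.0/12 (172.16.0.0 - 172.31.255.255)
  192.168.0.0/16 (192.168.0.0 - 192.168.255.255)
Public (not in any RFC 1918 range)


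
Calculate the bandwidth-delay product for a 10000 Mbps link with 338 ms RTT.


BDP = bandwidth * RTT
= 10000 Mbps * 338 ms
= 10000 * 1e6 * 338 / 1000 bits
= 3380000000 bits
= 422500000 bytes
= 412597.6562 KB
BDP = 3380000000 bits (422500000 bytes)


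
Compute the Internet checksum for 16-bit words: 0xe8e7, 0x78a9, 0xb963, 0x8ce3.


Sum all words (with carry folding):
+ 0xe8e7 = 0xe8e7
+ 0x78a9 = 0x6191
+ 0xb963 = 0x1af5
+ 0x8ce3 = 0xa7d8
One's complement: ~0xa7d8
Checksum = 0x5827


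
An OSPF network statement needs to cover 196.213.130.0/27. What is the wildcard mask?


Subnet mask: 255.255.255.224
Wildcard = 255.255.255.255 - subnet mask
255 - 255 = 0
255 - 255 = 0
255 - 255 = 0
255 - 224 = 31
Wildcard: 0.0.0.31


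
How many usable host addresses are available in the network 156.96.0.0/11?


Host bits = 32 - 11 = 21
Total addresses = 2^21 = 2097152
Usable = total - 2 (network and broadcast)
Usable hosts: 2097150


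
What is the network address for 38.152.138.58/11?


IP:   00100110.10011000.10001010.00111010
Mask: 11111111.11100000.00000000.00000000
AND operation:
Net:  00100110.10000000.00000000.00000000
Network: 38.128.0.0/11


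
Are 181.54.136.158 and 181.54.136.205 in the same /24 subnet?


Mask: 255.255.255.0
181.54.136.158 AND mask = 181.54.136.0
181.54.136.205 AND mask = 181.54.136.0
Yes, same subnet (181.54.136.0)


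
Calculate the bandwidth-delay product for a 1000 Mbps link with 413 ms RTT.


BDP = bandwidth * RTT
= 1000 Mbps * 413 ms
= 1000 * 1e6 * 413 / 1000 bits
= 413000000 bits
= 51625000 bytes
= 50415.0391 KB
BDP = 413000000 bits (51625000 bytes)


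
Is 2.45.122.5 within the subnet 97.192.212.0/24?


Subnet network: 97.192.212.0
Test IP AND mask: 2.45.122.0
No, 2.45.122.5 is not in 97.192.212.0/24


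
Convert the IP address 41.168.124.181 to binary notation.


41 = 00101001
168 = 10101000
124 = 01111100
181 = 10110101
Binary: 00101001.10101000.01111100.10110101


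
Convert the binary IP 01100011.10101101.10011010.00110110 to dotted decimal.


01100011 = 99
10101101 = 173
10011010 = 154
00110110 = 54
IP: 99.173.154.54


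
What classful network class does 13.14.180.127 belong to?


First octet: 13
Binary: 00001101
0xxxxxxx -> Class A (1-126)
Class A, default mask 255.0.0.0 (/8)


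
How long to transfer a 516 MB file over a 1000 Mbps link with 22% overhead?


Effective throughput = 1000 * (1 - 22/100) = 780 Mbps
File size in Mb = 516 * 8 = 4128 Mb
Time = 4128 / 780
Time = 5.2923 seconds


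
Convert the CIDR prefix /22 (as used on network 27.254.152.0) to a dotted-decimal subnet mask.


/22 means 22 network bits, 10 host bits
Binary: 11111111111111111111110000000000
Mask: 255.255.252.0


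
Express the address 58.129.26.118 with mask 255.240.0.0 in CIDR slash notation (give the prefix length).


Binary: 11111111.11110000.00000000.00000000
Count leading 1s
Prefix: /12


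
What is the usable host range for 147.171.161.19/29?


Network: 147.171.161.16
Broadcast: 147.171.161.23
First usable = network + 1
Last usable = broadcast - 1
Range: 147.171.161.17 to 147.171.161.22


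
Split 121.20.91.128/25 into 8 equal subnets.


New prefix = 25 + 3 = 28
Each subnet has 16 addresses
  121.20.91.128/28
  121.20.91.144/28
  121.20.91.160/28
  121.20.91.176/28
  121.20.91.192/28
  121.20.91.208/28
  121.20.91.224/28
  121.20.91.240/28
Subnets: 121.20.91.128/28, 121.20.91.144/28, 121.20.91.160/28, 121.20.91.176/28, 121.20.91.192/28, 121.20.91.208/28, 121.20.91.224/28, 121.20.91.240/28


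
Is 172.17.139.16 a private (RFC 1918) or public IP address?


RFC 1918 private ranges:
  10.0.0.0/8 (10.0.0.0 - 10.255.255.255)
  172.16.0.0/12 (172.16.0.0 - 172.31.255.255)
  192.168.0.0/16 (192.168.0.0 - 192.168.255.255)
Private (in 172.16.0.0/12)


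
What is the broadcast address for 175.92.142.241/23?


Network: 175.92.142.0/23
Host bits = 9
Set all host bits to 1:
Broadcast: 175.92.143.255


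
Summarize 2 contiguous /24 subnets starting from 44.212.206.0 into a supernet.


Original prefix: /24
Number of subnets: 2 = 2^1
New prefix = 24 - 1 = 23
Supernet: 44.212.206.0/23


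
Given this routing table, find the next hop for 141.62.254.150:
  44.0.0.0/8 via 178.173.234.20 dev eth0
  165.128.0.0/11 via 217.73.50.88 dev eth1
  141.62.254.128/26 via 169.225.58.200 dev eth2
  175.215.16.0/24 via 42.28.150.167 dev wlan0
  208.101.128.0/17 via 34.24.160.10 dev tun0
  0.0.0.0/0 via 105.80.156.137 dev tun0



Longest prefix match for 141.62.254.150:
  /8 44.0.0.0: no
  /11 165.128.0.0: no
  /26 141.62.254.128: MATCH
  /24 175.215.16.0: no
  /17 208.101.128.0: no
  /0 0.0.0.0: MATCH
Selected: next-hop 169.225.58.200 via eth2 (matched /26)


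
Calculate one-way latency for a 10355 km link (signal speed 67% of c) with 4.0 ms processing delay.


Speed = 0.67 * 3e5 km/s = 201000 km/s
Propagation delay = 10355 / 201000 = 0.0515 s = 51.5174 ms
Processing delay = 4.0 ms
Total one-way latency = 55.5174 ms


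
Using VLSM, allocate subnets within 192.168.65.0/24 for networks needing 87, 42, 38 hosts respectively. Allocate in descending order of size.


87 hosts -> /25 (126 usable): 192.168.65.0/25
42 hosts -> /26 (62 usable): 192.168.65.128/26
38 hosts -> /26 (62 usable): 192.168.65.192/26
Allocation: 192.168.65.0/25 (87 hosts, 126 usable); 192.168.65.128/26 (42 hosts, 62 usable); 192.168.65.192/26 (38 hosts, 62 usable)


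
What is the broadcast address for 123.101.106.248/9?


Network: 123.0.0.0/9
Host bits = 23
Set all host bits to 1:
Broadcast: 123.127.255.255


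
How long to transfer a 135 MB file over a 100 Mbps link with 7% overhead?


Effective throughput = 100 * (1 - 7/100) = 93 Mbps
File size in Mb = 135 * 8 = 1080 Mb
Time = 1080 / 93
Time = 11.6129 seconds


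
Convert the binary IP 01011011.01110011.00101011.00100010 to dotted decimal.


01011011 = 91
01110011 = 115
00101011 = 43
00100010 = 34
IP: 91.115.43.34


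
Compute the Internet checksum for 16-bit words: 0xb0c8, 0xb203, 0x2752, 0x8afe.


Sum all words (with carry folding):
+ 0xb0c8 = 0xb0c8
+ 0xb203 = 0x62cc
+ 0x2752 = 0x8a1e
+ 0x8afe = 0x151d
One's complement: ~0x151d
Checksum = 0xeae2


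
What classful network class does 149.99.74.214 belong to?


First octet: 149
Binary: 10010101
10xxxxxx -> Class B (128-191)
Class B, default mask 255.255.0.0 (/16)


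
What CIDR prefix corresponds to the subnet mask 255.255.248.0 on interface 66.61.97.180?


Binary: 11111111.11111111.11111000.00000000
Count leading 1s
Prefix: /21


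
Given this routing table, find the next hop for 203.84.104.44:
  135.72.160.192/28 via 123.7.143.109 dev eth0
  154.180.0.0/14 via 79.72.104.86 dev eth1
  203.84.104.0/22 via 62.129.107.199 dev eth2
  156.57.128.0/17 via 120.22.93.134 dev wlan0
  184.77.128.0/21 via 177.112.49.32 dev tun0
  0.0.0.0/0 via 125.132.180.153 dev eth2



Longest prefix match for 203.84.104.44:
  /28 135.72.160.192: no
  /14 154.180.0.0: no
  /22 203.84.104.0: MATCH
  /17 156.57.128.0: no
  /21 184.77.128.0: no
  /0 0.0.0.0: MATCH
Selected: next-hop 62.129.107.199 via eth2 (matched /22)


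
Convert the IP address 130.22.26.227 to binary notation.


130 = 10000010
22 = 00010110
26 = 00011010
227 = 11100011
Binary: 10000010.00010110.00011010.11100011


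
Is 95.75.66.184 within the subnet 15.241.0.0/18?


Subnet network: 15.241.0.0
Test IP AND mask: 95.75.64.0
No, 95.75.66.184 is not in 15.241.0.0/18


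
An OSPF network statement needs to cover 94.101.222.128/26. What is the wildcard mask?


Subnet mask: 255.255.255.192
Wildcard = 255.255.255.255 - subnet mask
255 - 255 = 0
255 - 255 = 0
255 - 255 = 0
255 - 192 = 63
Wildcard: 0.0.0.63


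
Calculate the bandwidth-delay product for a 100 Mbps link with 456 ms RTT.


BDP = bandwidth * RTT
= 100 Mbps * 456 ms
= 100 * 1e6 * 456 / 1000 bits
= 45600000 bits
= 5700000 bytes
= 5566.4062 KB
BDP = 45600000 bits (5700000 bytes)


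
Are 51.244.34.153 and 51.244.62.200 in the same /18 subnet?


Mask: 255.255.192.0
51.244.34.153 AND mask = 51.244.0.0
51.244.62.200 AND mask = 51.244.0.0
Yes, same subnet (51.244.0.0)


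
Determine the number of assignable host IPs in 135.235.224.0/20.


Host bits = 32 - 20 = 12
Total addresses = 2^12 = 4096
Usable = total - 2 (network and broadcast)
Usable hosts: 4094


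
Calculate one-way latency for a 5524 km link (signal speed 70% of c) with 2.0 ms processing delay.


Speed = 0.7 * 3e5 km/s = 210000 km/s
Propagation delay = 5524 / 210000 = 0.0263 s = 26.3048 ms
Processing delay = 2.0 ms
Total one-way latency = 28.3048 ms


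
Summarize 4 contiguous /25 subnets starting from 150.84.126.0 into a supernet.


Original prefix: /25
Number of subnets: 4 = 2^2
New prefix = 25 - 2 = 23
Supernet: 150.84.126.0/23


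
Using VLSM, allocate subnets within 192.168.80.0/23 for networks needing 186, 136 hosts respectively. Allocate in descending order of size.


186 hosts -> /24 (254 usable): 192.168.80.0/24
136 hosts -> /24 (254 usable): 192.168.81.0/24
Allocation: 192.168.80.0/24 (186 hosts, 254 usable); 192.168.81.0/24 (136 hosts, 254 usable)


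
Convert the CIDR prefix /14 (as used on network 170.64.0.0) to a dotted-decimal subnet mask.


/14 means 14 network bits, 18 host bits
Binary: 11111111111111000000000000000000
Mask: 255.252.0.0


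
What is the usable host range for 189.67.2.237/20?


Network: 189.67.0.0
Broadcast: 189.67.15.255
First usable = network + 1
Last usable = broadcast - 1
Range: 189.67.0.1 to 189.67.15.254


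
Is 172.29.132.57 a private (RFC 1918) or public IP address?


RFC 1918 private ranges:
  10.0.0.0/8 (10.0.0.0 - 10.255.255.255)
  172.16.0.0/12 (172.16.0.0 - 172.31.255.255)
  192.168.0.0/16 (192.168.0.0 - 192.168.255.255)
Private (in 172.16.0.0/12)


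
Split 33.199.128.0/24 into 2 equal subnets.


New prefix = 24 + 1 = 25
Each subnet has 128 addresses
  33.199.128.0/25
  33.199.128.128/25
Subnets: 33.199.128.0/25, 33.199.128.128/25


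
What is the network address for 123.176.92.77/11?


IP:   01111011.10110000.01011100.01001101
Mask: 11111111.11100000.00000000.00000000
AND operation:
Net:  01111011.10100000.00000000.00000000
Network: 123.160.0.0/11


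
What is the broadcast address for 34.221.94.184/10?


Network: 34.192.0.0/10
Host bits = 22
Set all host bits to 1:
Broadcast: 34.255.255.255


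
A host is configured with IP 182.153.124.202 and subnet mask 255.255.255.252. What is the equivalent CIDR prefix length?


Binary: 11111111.11111111.11111111.11111100
Count leading 1s
Prefix: /30


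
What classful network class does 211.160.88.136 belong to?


First octet: 211
Binary: 11010011
110xxxxx -> Class C (192-223)
Class C, default mask 255.255.255.0 (/24)


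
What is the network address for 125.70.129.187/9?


IP:   01111101.01000110.10000001.10111011
Mask: 11111111.10000000.00000000.00000000
AND operation:
Net:  01111101.00000000.00000000.00000000
Network: 125.0.0.0/9


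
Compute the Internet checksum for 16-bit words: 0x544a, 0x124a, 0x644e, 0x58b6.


Sum all words (with carry folding):
+ 0x544a = 0x544a
+ 0x124a = 0x6694
+ 0x644e = 0xcae2
+ 0x58b6 = 0x2399
One's complement: ~0x2399
Checksum = 0xdc66
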